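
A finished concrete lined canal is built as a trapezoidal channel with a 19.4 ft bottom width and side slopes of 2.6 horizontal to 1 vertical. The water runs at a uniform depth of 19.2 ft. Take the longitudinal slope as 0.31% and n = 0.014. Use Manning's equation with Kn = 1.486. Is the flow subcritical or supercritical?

With bottom width b = 19.4 ft and side slope z = 2.6: A = (b + zy)y = (19.4 + 2.6×19.2)×19.2 = 1331 ft²; P = b + 2y√(1+z²) = 19.4 + 2×19.2×2.786 = 126.4 ft.
Hydraulic radius R = A/P = 1331/126.4 = 10.53 ft.
V = (1.486/n) R^(2/3) √S = (1.486/0.014) × 10.53^(2/3) × √0.0031 = 28.4 ft/s. Hydraulic depth D_h = A/T = 1331/119.2 = 11.16 ft.
Froude number Fr = V/√(g·D_h) = 28.4/√(32.2×11.16) = 1.5, which is greater than 1, so the flow is supercritical.

supercritical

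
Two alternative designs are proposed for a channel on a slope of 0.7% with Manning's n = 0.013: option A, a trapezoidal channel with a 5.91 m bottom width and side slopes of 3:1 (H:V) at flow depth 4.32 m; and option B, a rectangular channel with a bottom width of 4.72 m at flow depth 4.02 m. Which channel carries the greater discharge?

channel A

Channel A: With bottom width b = 5.91 m and side slope z = 3: A = (b + zy)y = (5.91 + 3×4.32)×4.32 = 81.52 m²; P = b + 2y√(1+z²) = 5.91 + 2×4.32×3.162 = 33.23 m. Hydraulic radius R = A/P = 81.52/33.23 = 2.453 m. Q_A = (1/0.013)·81.52·2.453^(2/3)·√0.007 = 954.2 m³/s.
Channel B: Flow area A = b·y = 4.72 × 4.02 = 18.97 m². Wetted perimeter P = b + 2y = 4.72 + 2×4.02 = 12.76 m. Hydraulic radius R = A/P = 18.97/12.76 = 1.487 m. Q_B = (1/0.013)·18.97·1.487^(2/3)·√0.007 = 159.1 m³/s.
Q_A = 954.2 m³/s vs Q_B = 159.1 m³/s, so channel A carries more.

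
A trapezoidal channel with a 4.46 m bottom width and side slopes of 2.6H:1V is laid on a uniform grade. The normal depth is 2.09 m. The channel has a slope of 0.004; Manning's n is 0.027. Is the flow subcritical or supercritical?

With bottom width b = 4.46 m and side slope z = 2.6: A = (b + zy)y = (4.46 + 2.6×2.09)×2.09 = 20.68 m²; P = b + 2y√(1+z²) = 4.46 + 2×2.09×2.786 = 16.1 m.
Hydraulic radius R = A/P = 20.68/16.1 = 1.284 m.
V = (1/n) R^(2/3) √S = (1/0.027) × 1.284^(2/3) × √0.004 = 2.767 m/s. Hydraulic depth D_h = A/T = 20.68/15.33 = 1.349 m.
Froude number Fr = V/√(g·D_h) = 2.767/√(9.81×1.349) = 0.761, which is less than 1, so the flow is subcritical.

subcritical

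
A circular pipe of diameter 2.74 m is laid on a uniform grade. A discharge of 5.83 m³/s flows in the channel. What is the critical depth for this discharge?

At critical depth, Q² T / (g A³) = 1, i.e. A³/T = Q²/g = 5.83²/9.81 = 3.465.
At y = 0.89 m: A³/T = 1.784 — short.
At y = 1.32 m: A³/T = 8.114 — over.
At y = 1.06 m: A³/T = 3.5 — matches.

y_c = 1.06 m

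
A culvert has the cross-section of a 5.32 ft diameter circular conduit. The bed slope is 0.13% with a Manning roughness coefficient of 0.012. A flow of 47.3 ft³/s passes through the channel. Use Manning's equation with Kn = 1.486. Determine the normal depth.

Manning's equation rearranged: A R^(2/3) = nQ / (1.486·√S) = 0.012 × 47.3 / (1.486 × √0.0013) = 10.59.
At y = 2.91 ft: A R^(2/3) = 15.61 — too large.
At y = 1.71 ft: A R^(2/3) = 6.013 — too small.
At y = 2.32 ft: A R^(2/3) = 10.59 — matches.

y_n = 2.32 ft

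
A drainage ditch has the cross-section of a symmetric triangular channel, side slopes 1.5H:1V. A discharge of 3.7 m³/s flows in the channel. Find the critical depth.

At critical depth, Q² T / (g A³) = 1, i.e. A³/T = Q²/g = 3.7²/9.81 = 1.396.
Trying y = 1.16 m: A³/T = 2.363 — high.
Trying y = 1.04 m: A³/T = 1.369 — ≈ 1.396.

y_c = 1.04 m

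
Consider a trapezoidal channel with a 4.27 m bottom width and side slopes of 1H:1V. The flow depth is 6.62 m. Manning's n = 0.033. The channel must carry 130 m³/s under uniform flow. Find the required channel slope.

With bottom width b = 4.27 m and side slope z = 1: A = (b + zy)y = (4.27 + 1×6.62)×6.62 = 72.09 m²; P = b + 2y√(1+z²) = 4.27 + 2×6.62×1.414 = 22.99 m.
Hydraulic radius R = A/P = 72.09/22.99 = 3.135 m.
From Manning's equation, S = [nQ / (1 A R^(2/3))]² = [0.033 × 130 / (1 × 72.09 × 3.135^(2/3))]² = 0.000772.

S = 0.000772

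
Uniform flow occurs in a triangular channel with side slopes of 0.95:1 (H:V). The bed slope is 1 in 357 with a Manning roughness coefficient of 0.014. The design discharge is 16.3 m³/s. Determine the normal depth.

Manning's equation rearranged: A R^(2/3) = nQ / (1·√S) = 0.014 × 16.3 / (√0.002801) = 4.312.
Try y = 1.81 m: A R^(2/3) = 2.271 — short.
Try y = 2.83 m: A R^(2/3) = 7.479 — over.
Try y = 2.3 m: A R^(2/3) = 4.302 — matches.

y_n = 2.3 m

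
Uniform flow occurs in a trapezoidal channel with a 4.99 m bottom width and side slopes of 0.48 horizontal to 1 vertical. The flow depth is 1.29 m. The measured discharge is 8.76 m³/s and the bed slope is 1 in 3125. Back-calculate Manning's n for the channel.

With bottom width b = 4.99 m and side slope z = 0.48: A = (b + zy)y = (4.99 + 0.48×1.29)×1.29 = 7.236 m²; P = b + 2y√(1+z²) = 4.99 + 2×1.29×1.109 = 7.852 m.
Hydraulic radius R = A/P = 7.236/7.852 = 0.9216 m.
Rearranging Manning's equation: n = (1/Q) A R^(2/3) S^(1/2) = (1/8.76) × 7.236 × 0.9216^(2/3) × √0.00032 = 0.014.

n = 0.014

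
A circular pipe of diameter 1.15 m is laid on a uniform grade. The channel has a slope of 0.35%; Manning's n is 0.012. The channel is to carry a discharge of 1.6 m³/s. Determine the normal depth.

y_n = 0.721 m

Manning's equation rearranged: A R^(2/3) = nQ / (1·√S) = 0.012 × 1.6 / (√0.0035) = 0.3245.
Trying y = 0.829 m: A R^(2/3) = 0.3933 — too large.
Trying y = 0.582 m: A R^(2/3) = 0.2309 — too small.
Trying y = 0.721 m: A R^(2/3) = 0.3248 — ≈ 0.3245.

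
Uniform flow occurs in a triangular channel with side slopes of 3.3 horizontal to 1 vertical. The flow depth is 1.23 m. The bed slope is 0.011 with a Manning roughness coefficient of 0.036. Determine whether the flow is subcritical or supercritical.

subcritical

For a triangular section with side slope z = 3.3: A = zy² = 3.3×1.23² = 4.993 m²; P = 2y√(1+z²) = 2×1.23×3.448 = 8.483 m.
Hydraulic radius R = A/P = 4.993/8.483 = 0.5886 m.
V = (1/n) R^(2/3) √S = (1/0.036) × 0.5886^(2/3) × √0.011 = 2.046 m/s. Hydraulic depth D_h = A/T = 4.993/8.118 = 0.615 m.
Froude number Fr = V/√(g·D_h) = 2.046/√(9.81×0.615) = 0.833, which is less than 1, so the flow is subcritical.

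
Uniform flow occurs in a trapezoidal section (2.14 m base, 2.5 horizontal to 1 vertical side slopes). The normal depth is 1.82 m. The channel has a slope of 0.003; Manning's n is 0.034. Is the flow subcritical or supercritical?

subcritical

With bottom width b = 2.14 m and side slope z = 2.5: A = (b + zy)y = (2.14 + 2.5×1.82)×1.82 = 12.18 m²; P = b + 2y√(1+z²) = 2.14 + 2×1.82×2.693 = 11.94 m.
Hydraulic radius R = A/P = 12.18/11.94 = 1.02 m.
V = (1/n) R^(2/3) √S = (1/0.034) × 1.02^(2/3) × √0.003 = 1.632 m/s. Hydraulic depth D_h = A/T = 12.18/11.24 = 1.083 m.
Froude number Fr = V/√(g·D_h) = 1.632/√(9.81×1.083) = 0.501, which is less than 1, so the flow is subcritical.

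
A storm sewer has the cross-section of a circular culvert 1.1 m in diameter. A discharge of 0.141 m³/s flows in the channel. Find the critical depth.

y_c = 0.202 m

At critical depth, Q² T / (g A³) = 1, i.e. A³/T = Q²/g = 0.141²/9.81 = 0.002027.
At y = 0.236 m: A³/T = 0.003705 — too large.
At y = 0.202 m: A³/T = 0.002014 — ≈ 0.002027.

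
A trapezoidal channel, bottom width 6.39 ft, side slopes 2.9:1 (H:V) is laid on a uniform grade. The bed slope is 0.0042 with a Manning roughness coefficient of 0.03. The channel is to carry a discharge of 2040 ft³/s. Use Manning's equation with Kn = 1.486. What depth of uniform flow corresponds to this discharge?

y_n = 8.07 ft

Manning's equation rearranged: A R^(2/3) = nQ / (1.486·√S) = 0.03 × 2040 / (1.486 × √0.0042) = 635.5.
At y = 9.19 ft: A R^(2/3) = 868.5 — high.
At y = 5.67 ft: A R^(2/3) = 277.9 — low.
At y = 8.07 ft: A R^(2/3) = 635.9 — close enough.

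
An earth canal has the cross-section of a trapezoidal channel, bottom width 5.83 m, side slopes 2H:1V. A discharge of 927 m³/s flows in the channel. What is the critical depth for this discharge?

y_c = 7.17 m

At critical depth, Q² T / (g A³) = 1, i.e. A³/T = Q²/g = 927²/9.81 = 87600.
At y = 6.23 m: A³/T = 48110 — short.
At y = 7.17 m: A³/T = 87650 — close enough.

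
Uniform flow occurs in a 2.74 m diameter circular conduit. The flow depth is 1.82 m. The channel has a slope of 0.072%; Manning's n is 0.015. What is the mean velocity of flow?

For a circular section of diameter D = 2.74 m at depth y = 1.82 m, the central angle is θ = 2 arccos(1 − 2y/D) = 3.811 rad. Then A = (D²/8)(θ − sin θ) = 4.159 m² and P = Dθ/2 = 5.221 m.
Hydraulic radius R = A/P = 4.159/5.221 = 0.7965 m.
From Manning's equation, V = (1/n) R^(2/3) S^(1/2) = (1/0.015) × 0.7965^(2/3) × 0.00072^(1/2) = 1.54 m/s.

V = 1.54 m/s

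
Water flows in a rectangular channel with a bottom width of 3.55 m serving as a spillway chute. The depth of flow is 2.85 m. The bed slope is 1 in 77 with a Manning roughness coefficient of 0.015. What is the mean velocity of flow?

V = 8.07 m/s

Flow area A = b·y = 3.55 × 2.85 = 10.12 m². Wetted perimeter P = b + 2y = 3.55 + 2×2.85 = 9.25 m.
Hydraulic radius R = A/P = 10.12/9.25 = 1.094 m.
From Manning's equation, V = (1/n) R^(2/3) S^(1/2) = (1/0.015) × 1.094^(2/3) × 0.01299^(1/2) = 8.07 m/s.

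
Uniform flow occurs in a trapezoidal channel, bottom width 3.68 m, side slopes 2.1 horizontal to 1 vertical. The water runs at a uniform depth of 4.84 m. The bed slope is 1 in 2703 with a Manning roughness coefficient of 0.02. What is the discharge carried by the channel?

With bottom width b = 3.68 m and side slope z = 2.1: A = (b + zy)y = (3.68 + 2.1×4.84)×4.84 = 67 m²; P = b + 2y√(1+z²) = 3.68 + 2×4.84×2.326 = 26.2 m.
Hydraulic radius R = A/P = 67/26.2 = 2.558 m.
Manning's equation: Q = (1/n) A R^(2/3) S^(1/2) = (1/0.02) × 67 × 2.558^(2/3) × 0.00037^(1/2) = 121 m³/s.

Q = 121 m³/s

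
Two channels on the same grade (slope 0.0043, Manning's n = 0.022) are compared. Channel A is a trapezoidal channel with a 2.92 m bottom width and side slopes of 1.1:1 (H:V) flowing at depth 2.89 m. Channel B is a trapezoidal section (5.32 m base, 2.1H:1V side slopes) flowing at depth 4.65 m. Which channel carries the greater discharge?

channel B

Channel A: With bottom width b = 2.92 m and side slope z = 1.1: A = (b + zy)y = (2.92 + 1.1×2.89)×2.89 = 17.63 m²; P = b + 2y√(1+z²) = 2.92 + 2×2.89×1.487 = 11.51 m. Hydraulic radius R = A/P = 17.63/11.51 = 1.531 m. Q_A = (1/0.022)·17.63·1.531^(2/3)·√0.0043 = 69.79 m³/s.
Channel B: With bottom width b = 5.32 m and side slope z = 2.1: A = (b + zy)y = (5.32 + 2.1×4.65)×4.65 = 70.15 m²; P = b + 2y√(1+z²) = 5.32 + 2×4.65×2.326 = 26.95 m. Hydraulic radius R = A/P = 70.15/26.95 = 2.603 m. Q_B = (1/0.022)·70.15·2.603^(2/3)·√0.0043 = 395.6 m³/s.
Q_A = 69.79 m³/s vs Q_B = 395.6 m³/s, so channel B carries more.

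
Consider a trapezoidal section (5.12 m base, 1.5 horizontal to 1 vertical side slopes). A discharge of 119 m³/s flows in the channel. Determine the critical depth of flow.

y_c = 2.87 m

At critical depth, Q² T / (g A³) = 1, i.e. A³/T = Q²/g = 119²/9.81 = 1444.
At y = 2.02 m: A³/T = 399.1 — too small.
At y = 3.27 m: A³/T = 2360 — too large.
At y = 2.87 m: A³/T = 1442 — matches.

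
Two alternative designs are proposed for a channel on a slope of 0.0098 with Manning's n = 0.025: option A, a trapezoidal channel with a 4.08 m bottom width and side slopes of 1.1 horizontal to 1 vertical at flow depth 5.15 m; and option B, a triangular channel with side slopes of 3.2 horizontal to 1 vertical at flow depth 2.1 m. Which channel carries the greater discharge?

Channel A: With bottom width b = 4.08 m and side slope z = 1.1: A = (b + zy)y = (4.08 + 1.1×5.15)×5.15 = 50.19 m²; P = b + 2y√(1+z²) = 4.08 + 2×5.15×1.487 = 19.39 m. Hydraulic radius R = A/P = 50.19/19.39 = 2.588 m. Q_A = (1/0.025)·50.19·2.588^(2/3)·√0.0098 = 374.6 m³/s.
Channel B: For a triangular section with side slope z = 3.2: A = zy² = 3.2×2.1² = 14.11 m²; P = 2y√(1+z²) = 2×2.1×3.353 = 14.08 m. Hydraulic radius R = A/P = 14.11/14.08 = 1.002 m. Q_B = (1/0.025)·14.11·1.002^(2/3)·√0.0098 = 55.96 m³/s.
Q_A = 374.6 m³/s vs Q_B = 55.96 m³/s, so channel A carries more.

channel A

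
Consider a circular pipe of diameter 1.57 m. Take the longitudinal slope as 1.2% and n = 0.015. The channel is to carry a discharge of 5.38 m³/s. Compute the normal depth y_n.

y_n = 0.977 m

Manning's equation rearranged: A R^(2/3) = nQ / (1·√S) = 0.015 × 5.38 / (√0.012) = 0.7367.
Trying y = 1.07 m: A R^(2/3) = 0.8385 — too large.
Trying y = 0.977 m: A R^(2/3) = 0.7367 — ≈ 0.7367.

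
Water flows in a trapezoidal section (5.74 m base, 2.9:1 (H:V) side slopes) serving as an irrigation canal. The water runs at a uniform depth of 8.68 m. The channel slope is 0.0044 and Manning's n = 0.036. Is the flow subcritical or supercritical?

With bottom width b = 5.74 m and side slope z = 2.9: A = (b + zy)y = (5.74 + 2.9×8.68)×8.68 = 268.3 m²; P = b + 2y√(1+z²) = 5.74 + 2×8.68×3.068 = 58.99 m.
Hydraulic radius R = A/P = 268.3/58.99 = 4.548 m.
V = (1/n) R^(2/3) √S = (1/0.036) × 4.548^(2/3) × √0.0044 = 5.058 m/s. Hydraulic depth D_h = A/T = 268.3/56.08 = 4.784 m.
Froude number Fr = V/√(g·D_h) = 5.058/√(9.81×4.784) = 0.738, which is less than 1, so the flow is subcritical.

subcritical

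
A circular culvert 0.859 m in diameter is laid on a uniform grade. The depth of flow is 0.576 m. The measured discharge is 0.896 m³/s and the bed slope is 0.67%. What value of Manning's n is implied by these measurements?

n = 0.015

For a circular section of diameter D = 0.859 m at depth y = 0.576 m, the central angle is θ = 2 arccos(1 − 2y/D) = 3.838 rad. Then A = (D²/8)(θ − sin θ) = 0.4131 m² and P = Dθ/2 = 1.648 m.
Hydraulic radius R = A/P = 0.4131/1.648 = 0.2506 m.
Rearranging Manning's equation: n = (1/Q) A R^(2/3) S^(1/2) = (1/0.896) × 0.4131 × 0.2506^(2/3) × √0.0067 = 0.015.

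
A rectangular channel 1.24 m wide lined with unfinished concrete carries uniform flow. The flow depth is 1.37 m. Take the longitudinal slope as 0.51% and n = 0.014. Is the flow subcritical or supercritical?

Flow area A = b·y = 1.24 × 1.37 = 1.699 m². Wetted perimeter P = b + 2y = 1.24 + 2×1.37 = 3.98 m.
Hydraulic radius R = A/P = 1.699/3.98 = 0.4268 m.
V = (1/n) R^(2/3) √S = (1/0.014) × 0.4268^(2/3) × √0.0051 = 2.892 m/s. Hydraulic depth D_h = A/T = 1.699/1.24 = 1.37 m.
Froude number Fr = V/√(g·D_h) = 2.892/√(9.81×1.37) = 0.789, which is less than 1, so the flow is subcritical.

subcritical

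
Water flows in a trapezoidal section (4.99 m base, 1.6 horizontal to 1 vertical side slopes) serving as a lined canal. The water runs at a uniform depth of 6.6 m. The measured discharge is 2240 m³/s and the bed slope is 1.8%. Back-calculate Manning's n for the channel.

n = 0.014

With bottom width b = 4.99 m and side slope z = 1.6: A = (b + zy)y = (4.99 + 1.6×6.6)×6.6 = 102.6 m²; P = b + 2y√(1+z²) = 4.99 + 2×6.6×1.887 = 29.9 m.
Hydraulic radius R = A/P = 102.6/29.9 = 3.433 m.
Rearranging Manning's equation: n = (1/Q) A R^(2/3) S^(1/2) = (1/2240) × 102.6 × 3.433^(2/3) × √0.018 = 0.014.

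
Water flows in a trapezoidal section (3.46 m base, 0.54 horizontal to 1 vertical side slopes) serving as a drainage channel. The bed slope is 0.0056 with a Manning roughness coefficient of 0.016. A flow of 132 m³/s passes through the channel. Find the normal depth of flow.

y_n = 3.66 m

Manning's equation rearranged: A R^(2/3) = nQ / (1·√S) = 0.016 × 132 / (√0.0056) = 28.22.
At y = 4.39 m: A R^(2/3) = 39.33 — high.
At y = 3.25 m: A R^(2/3) = 22.82 — low.
At y = 3.66 m: A R^(2/3) = 28.22 — ≈ 28.22.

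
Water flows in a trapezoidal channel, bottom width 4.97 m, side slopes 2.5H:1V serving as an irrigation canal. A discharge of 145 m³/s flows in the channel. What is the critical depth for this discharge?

y_c = 2.85 m

At critical depth, Q² T / (g A³) = 1, i.e. A³/T = Q²/g = 145²/9.81 = 2143.
Trying y = 2.29 m: A³/T = 894.7 — short.
Trying y = 3.32 m: A³/T = 3964 — over.
Trying y = 2.85 m: A³/T = 2131 — close enough.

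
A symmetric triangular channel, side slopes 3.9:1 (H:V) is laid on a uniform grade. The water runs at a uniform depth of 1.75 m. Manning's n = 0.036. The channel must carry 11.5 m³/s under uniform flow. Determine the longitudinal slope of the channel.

For a triangular section with side slope z = 3.9: A = zy² = 3.9×1.75² = 11.94 m²; P = 2y√(1+z²) = 2×1.75×4.026 = 14.09 m.
Hydraulic radius R = A/P = 11.94/14.09 = 0.8476 m.
From Manning's equation, S = [nQ / (1 A R^(2/3))]² = [0.036 × 11.5 / (1 × 11.94 × 0.8476^(2/3))]² = 0.0015.

S = 0.0015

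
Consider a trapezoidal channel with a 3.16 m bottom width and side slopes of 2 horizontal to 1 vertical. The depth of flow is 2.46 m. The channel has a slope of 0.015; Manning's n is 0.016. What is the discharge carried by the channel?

With bottom width b = 3.16 m and side slope z = 2: A = (b + zy)y = (3.16 + 2×2.46)×2.46 = 19.88 m²; P = b + 2y√(1+z²) = 3.16 + 2×2.46×2.236 = 14.16 m.
Hydraulic radius R = A/P = 19.88/14.16 = 1.404 m.
Manning's equation: Q = (1/n) A R^(2/3) S^(1/2) = (1/0.016) × 19.88 × 1.404^(2/3) × 0.015^(1/2) = 191 m³/s.

Q = 191 m³/s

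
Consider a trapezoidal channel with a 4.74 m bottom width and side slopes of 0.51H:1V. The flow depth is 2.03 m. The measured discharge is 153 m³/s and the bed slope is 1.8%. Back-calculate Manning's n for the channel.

n = 0.012

With bottom width b = 4.74 m and side slope z = 0.51: A = (b + zy)y = (4.74 + 0.51×2.03)×2.03 = 11.72 m²; P = b + 2y√(1+z²) = 4.74 + 2×2.03×1.123 = 9.298 m.
Hydraulic radius R = A/P = 11.72/9.298 = 1.261 m.
Rearranging Manning's equation: n = (1/Q) A R^(2/3) S^(1/2) = (1/153) × 11.72 × 1.261^(2/3) × √0.018 = 0.012.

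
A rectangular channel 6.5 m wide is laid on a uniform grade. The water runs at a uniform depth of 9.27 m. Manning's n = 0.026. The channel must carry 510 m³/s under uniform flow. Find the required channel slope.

S = 0.015

Flow area A = b·y = 6.5 × 9.27 = 60.25 m². Wetted perimeter P = b + 2y = 6.5 + 2×9.27 = 25.04 m.
Hydraulic radius R = A/P = 60.25/25.04 = 2.406 m.
From Manning's equation, S = [nQ / (1 A R^(2/3))]² = [0.026 × 510 / (1 × 60.25 × 2.406^(2/3))]² = 0.015.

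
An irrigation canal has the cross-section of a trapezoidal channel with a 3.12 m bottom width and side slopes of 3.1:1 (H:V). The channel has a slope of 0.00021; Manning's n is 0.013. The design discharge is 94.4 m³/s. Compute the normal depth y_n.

y_n = 3.69 m

Manning's equation rearranged: A R^(2/3) = nQ / (1·√S) = 0.013 × 94.4 / (√0.00021) = 84.68.
Trying y = 3.29 m: A R^(2/3) = 64.47 — too small.
Trying y = 4.23 m: A R^(2/3) = 117.5 — too large.
Trying y = 3.69 m: A R^(2/3) = 84.66 — ≈ 84.68.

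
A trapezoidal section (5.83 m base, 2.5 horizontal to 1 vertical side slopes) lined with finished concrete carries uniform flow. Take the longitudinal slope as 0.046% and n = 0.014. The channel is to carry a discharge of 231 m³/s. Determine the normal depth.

Manning's equation rearranged: A R^(2/3) = nQ / (1·√S) = 0.014 × 231 / (√0.00046) = 150.8.
Trying y = 5.67 m: A R^(2/3) = 242.2 — over.
Trying y = 4.6 m: A R^(2/3) = 150.9 — matches.

y_n = 4.6 m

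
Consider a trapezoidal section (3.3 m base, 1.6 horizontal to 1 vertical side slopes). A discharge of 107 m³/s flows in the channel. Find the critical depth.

At critical depth, Q² T / (g A³) = 1, i.e. A³/T = Q²/g = 107²/9.81 = 1167.
At y = 2.52 m: A³/T = 555.1 — low.
At y = 3.29 m: A³/T = 1618 — high.
At y = 3.04 m: A³/T = 1173 — ≈ 1167.

y_c = 3.04 m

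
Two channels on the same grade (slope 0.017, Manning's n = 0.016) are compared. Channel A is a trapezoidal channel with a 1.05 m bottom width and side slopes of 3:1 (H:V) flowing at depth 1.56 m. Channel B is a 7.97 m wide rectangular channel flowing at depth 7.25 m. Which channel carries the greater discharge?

Channel A: With bottom width b = 1.05 m and side slope z = 3: A = (b + zy)y = (1.05 + 3×1.56)×1.56 = 8.939 m²; P = b + 2y√(1+z²) = 1.05 + 2×1.56×3.162 = 10.92 m. Hydraulic radius R = A/P = 8.939/10.92 = 0.8188 m. Q_A = (1/0.016)·8.939·0.8188^(2/3)·√0.017 = 63.76 m³/s.
Channel B: Flow area A = b·y = 7.97 × 7.25 = 57.78 m². Wetted perimeter P = b + 2y = 7.97 + 2×7.25 = 22.47 m. Hydraulic radius R = A/P = 57.78/22.47 = 2.572 m. Q_B = (1/0.016)·57.78·2.572^(2/3)·√0.017 = 883.8 m³/s.
Q_A = 63.76 m³/s vs Q_B = 883.8 m³/s, so channel B carries more.

channel B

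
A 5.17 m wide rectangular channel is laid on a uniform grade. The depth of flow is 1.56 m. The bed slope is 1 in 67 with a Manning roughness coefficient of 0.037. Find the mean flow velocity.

Flow area A = b·y = 5.17 × 1.56 = 8.065 m². Wetted perimeter P = b + 2y = 5.17 + 2×1.56 = 8.29 m.
Hydraulic radius R = A/P = 8.065/8.29 = 0.9729 m.
From Manning's equation, V = (1/n) R^(2/3) S^(1/2) = (1/0.037) × 0.9729^(2/3) × 0.01493^(1/2) = 3.24 m/s.

V = 3.24 m/s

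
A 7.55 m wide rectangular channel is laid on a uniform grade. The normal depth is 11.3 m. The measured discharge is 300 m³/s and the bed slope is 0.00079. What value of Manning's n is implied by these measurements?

n = 0.016

Flow area A = b·y = 7.55 × 11.3 = 85.31 m². Wetted perimeter P = b + 2y = 7.55 + 2×11.3 = 30.15 m.
Hydraulic radius R = A/P = 85.31/30.15 = 2.83 m.
Rearranging Manning's equation: n = (1/Q) A R^(2/3) S^(1/2) = (1/300) × 85.31 × 2.83^(2/3) × √0.00079 = 0.016.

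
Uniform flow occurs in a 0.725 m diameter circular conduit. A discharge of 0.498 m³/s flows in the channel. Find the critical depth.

At critical depth, Q² T / (g A³) = 1, i.e. A³/T = Q²/g = 0.498²/9.81 = 0.02528.
At y = 0.338 m: A³/T = 0.009284 — low.
At y = 0.526 m: A³/T = 0.05102 — high.
At y = 0.439 m: A³/T = 0.02522 — matches.

y_c = 0.439 m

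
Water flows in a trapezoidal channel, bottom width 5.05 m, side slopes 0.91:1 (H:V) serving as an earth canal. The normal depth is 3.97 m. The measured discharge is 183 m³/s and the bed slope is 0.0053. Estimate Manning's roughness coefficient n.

With bottom width b = 5.05 m and side slope z = 0.91: A = (b + zy)y = (5.05 + 0.91×3.97)×3.97 = 34.39 m²; P = b + 2y√(1+z²) = 5.05 + 2×3.97×1.352 = 15.79 m.
Hydraulic radius R = A/P = 34.39/15.79 = 2.179 m.
Rearranging Manning's equation: n = (1/Q) A R^(2/3) S^(1/2) = (1/183) × 34.39 × 2.179^(2/3) × √0.0053 = 0.023.

n = 0.023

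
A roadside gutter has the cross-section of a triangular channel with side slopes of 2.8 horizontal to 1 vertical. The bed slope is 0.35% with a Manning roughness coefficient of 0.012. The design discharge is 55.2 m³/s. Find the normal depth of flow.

y_n = 2.03 m

Manning's equation rearranged: A R^(2/3) = nQ / (1·√S) = 0.012 × 55.2 / (√0.0035) = 11.2.
Try y = 1.67 m: A R^(2/3) = 6.653 — low.
Try y = 2.42 m: A R^(2/3) = 17.89 — high.
Try y = 2.03 m: A R^(2/3) = 11.2 — close enough.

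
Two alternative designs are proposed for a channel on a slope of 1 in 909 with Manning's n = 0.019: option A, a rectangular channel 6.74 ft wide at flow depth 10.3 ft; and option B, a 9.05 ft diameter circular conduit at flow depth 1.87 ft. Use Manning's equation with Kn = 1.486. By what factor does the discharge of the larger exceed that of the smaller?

12.5

Channel A: Flow area A = b·y = 6.74 × 10.3 = 69.42 ft². Wetted perimeter P = b + 2y = 6.74 + 2×10.3 = 27.34 ft. Hydraulic radius R = A/P = 69.42/27.34 = 2.539 ft. Q_A = (1.486/0.019)·69.42·2.539^(2/3)·√0.0011 = 335.2 ft³/s.
Channel B: For a circular section of diameter D = 9.05 ft at depth y = 1.87 ft, the central angle is θ = 2 arccos(1 − 2y/D) = 1.888 rad. Then A = (D²/8)(θ − sin θ) = 9.596 ft² and P = Dθ/2 = 8.541 ft. Hydraulic radius R = A/P = 9.596/8.541 = 1.123 ft. Q_B = (1.486/0.019)·9.596·1.123^(2/3)·√0.0011 = 26.9 ft³/s.
The larger discharge is 335.2 ft³/s and the smaller is 26.9 ft³/s; the ratio is 12.5.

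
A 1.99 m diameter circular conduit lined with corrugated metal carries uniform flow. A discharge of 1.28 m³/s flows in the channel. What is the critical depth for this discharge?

y_c = 0.53 m

At critical depth, Q² T / (g A³) = 1, i.e. A³/T = Q²/g = 1.28²/9.81 = 0.167.
Try y = 0.606 m: A³/T = 0.2808 — high.
Try y = 0.452 m: A³/T = 0.08973 — low.
Try y = 0.53 m: A³/T = 0.1669 — matches.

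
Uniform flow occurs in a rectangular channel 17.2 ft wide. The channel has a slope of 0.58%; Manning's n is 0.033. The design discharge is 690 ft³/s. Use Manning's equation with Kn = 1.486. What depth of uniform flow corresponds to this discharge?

Manning's equation rearranged: A R^(2/3) = nQ / (1.486·√S) = 0.033 × 690 / (1.486 × √0.0058) = 201.2.
Trying y = 4.23 ft: A R^(2/3) = 145.8 — low.
Trying y = 5.3 ft: A R^(2/3) = 201.2 — matches.

y_n = 5.3 ft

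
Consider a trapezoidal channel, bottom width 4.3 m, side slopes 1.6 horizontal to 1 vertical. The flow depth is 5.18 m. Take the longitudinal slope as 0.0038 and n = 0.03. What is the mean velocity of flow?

With bottom width b = 4.3 m and side slope z = 1.6: A = (b + zy)y = (4.3 + 1.6×5.18)×5.18 = 65.21 m²; P = b + 2y√(1+z²) = 4.3 + 2×5.18×1.887 = 23.85 m.
Hydraulic radius R = A/P = 65.21/23.85 = 2.734 m.
From Manning's equation, V = (1/n) R^(2/3) S^(1/2) = (1/0.03) × 2.734^(2/3) × 0.0038^(1/2) = 4.02 m/s.

V = 4.02 m/s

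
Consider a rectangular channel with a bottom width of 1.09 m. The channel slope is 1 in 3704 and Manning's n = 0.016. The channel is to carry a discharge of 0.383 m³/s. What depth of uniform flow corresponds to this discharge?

y_n = 0.741 m

Manning's equation rearranged: A R^(2/3) = nQ / (1·√S) = 0.016 × 0.383 / (√0.00027) = 0.373.
Trying y = 0.85 m: A R^(2/3) = 0.4443 — over.
Trying y = 0.741 m: A R^(2/3) = 0.3732 — matches.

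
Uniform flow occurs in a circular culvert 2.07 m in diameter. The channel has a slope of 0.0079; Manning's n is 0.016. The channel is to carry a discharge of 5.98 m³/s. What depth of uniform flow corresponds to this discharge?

Manning's equation rearranged: A R^(2/3) = nQ / (1·√S) = 0.016 × 5.98 / (√0.0079) = 1.076.
Trying y = 1.19 m: A R^(2/3) = 1.364 — too large.
Trying y = 0.779 m: A R^(2/3) = 0.6533 — too small.
Trying y = 1.03 m: A R^(2/3) = 1.076 — matches.

y_n = 1.03 m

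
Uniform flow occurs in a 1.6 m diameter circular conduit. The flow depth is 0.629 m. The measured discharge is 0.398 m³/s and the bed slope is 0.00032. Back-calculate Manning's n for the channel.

n = 0.016

For a circular section of diameter D = 1.6 m at depth y = 0.629 m, the central angle is θ = 2 arccos(1 − 2y/D) = 2.711 rad. Then A = (D²/8)(θ − sin θ) = 0.7338 m² and P = Dθ/2 = 2.169 m.
Hydraulic radius R = A/P = 0.7338/2.169 = 0.3384 m.
Rearranging Manning's equation: n = (1/Q) A R^(2/3) S^(1/2) = (1/0.398) × 0.7338 × 0.3384^(2/3) × √0.00032 = 0.016.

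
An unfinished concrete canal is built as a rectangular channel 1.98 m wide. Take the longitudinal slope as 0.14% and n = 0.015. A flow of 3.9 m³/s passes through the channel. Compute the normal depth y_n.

y_n = 1.19 m

Manning's equation rearranged: A R^(2/3) = nQ / (1·√S) = 0.015 × 3.9 / (√0.0014) = 1.563.
Try y = 1.41 m: A R^(2/3) = 1.945 — too large.
Try y = 0.82 m: A R^(2/3) = 0.9513 — too small.
Try y = 1.19 m: A R^(2/3) = 1.563 — matches.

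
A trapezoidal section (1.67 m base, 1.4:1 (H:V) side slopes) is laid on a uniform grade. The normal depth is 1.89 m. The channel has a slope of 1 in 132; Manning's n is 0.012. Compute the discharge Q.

Q = 59.1 m³/s

With bottom width b = 1.67 m and side slope z = 1.4: A = (b + zy)y = (1.67 + 1.4×1.89)×1.89 = 8.157 m²; P = b + 2y√(1+z²) = 1.67 + 2×1.89×1.72 = 8.173 m.
Hydraulic radius R = A/P = 8.157/8.173 = 0.998 m.
Manning's equation: Q = (1/n) A R^(2/3) S^(1/2) = (1/0.012) × 8.157 × 0.998^(2/3) × 0.007576^(1/2) = 59.1 m³/s.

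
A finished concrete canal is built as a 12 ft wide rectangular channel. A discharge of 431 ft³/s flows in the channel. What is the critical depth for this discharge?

y_c = 3.42 ft

For a rectangular channel, critical depth y_c = (q²/g)^(1/3) where q = Q/b = 431/12 = 35.92 ft²/s.
So y_c = (35.92²/32.2)^(1/3) = 3.42 ft.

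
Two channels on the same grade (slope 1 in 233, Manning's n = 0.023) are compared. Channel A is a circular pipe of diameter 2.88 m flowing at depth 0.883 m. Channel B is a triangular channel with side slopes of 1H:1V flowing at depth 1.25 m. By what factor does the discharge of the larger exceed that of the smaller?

1.18

Channel A: For a circular section of diameter D = 2.88 m at depth y = 0.883 m, the central angle is θ = 2 arccos(1 − 2y/D) = 2.347 rad. Then A = (D²/8)(θ − sin θ) = 1.694 m² and P = Dθ/2 = 3.38 m. Hydraulic radius R = A/P = 1.694/3.38 = 0.5012 m. Q_A = (1/0.023)·1.694·0.5012^(2/3)·√0.004292 = 3.044 m³/s.
Channel B: For a triangular section with side slope z = 1: A = zy² = 1×1.25² = 1.562 m²; P = 2y√(1+z²) = 2×1.25×1.414 = 3.536 m. Hydraulic radius R = A/P = 1.562/3.536 = 0.4419 m. Q_B = (1/0.023)·1.562·0.4419^(2/3)·√0.004292 = 2.582 m³/s.
The larger discharge is 3.044 m³/s and the smaller is 2.582 m³/s; the ratio is 1.18.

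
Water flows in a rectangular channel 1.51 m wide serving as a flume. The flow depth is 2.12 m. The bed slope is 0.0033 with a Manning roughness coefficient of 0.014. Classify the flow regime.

subcritical

Flow area A = b·y = 1.51 × 2.12 = 3.201 m². Wetted perimeter P = b + 2y = 1.51 + 2×2.12 = 5.75 m.
Hydraulic radius R = A/P = 3.201/5.75 = 0.5567 m.
V = (1/n) R^(2/3) √S = (1/0.014) × 0.5567^(2/3) × √0.0033 = 2.777 m/s. Hydraulic depth D_h = A/T = 3.201/1.51 = 2.12 m.
Froude number Fr = V/√(g·D_h) = 2.777/√(9.81×2.12) = 0.609, which is less than 1, so the flow is subcritical.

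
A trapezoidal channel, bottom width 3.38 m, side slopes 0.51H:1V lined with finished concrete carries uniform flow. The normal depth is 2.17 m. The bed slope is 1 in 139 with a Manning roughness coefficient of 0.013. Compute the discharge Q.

With bottom width b = 3.38 m and side slope z = 0.51: A = (b + zy)y = (3.38 + 0.51×2.17)×2.17 = 9.736 m²; P = b + 2y√(1+z²) = 3.38 + 2×2.17×1.123 = 8.252 m.
Hydraulic radius R = A/P = 9.736/8.252 = 1.18 m.
Manning's equation: Q = (1/n) A R^(2/3) S^(1/2) = (1/0.013) × 9.736 × 1.18^(2/3) × 0.007194^(1/2) = 70.9 m³/s.

Q = 70.9 m³/s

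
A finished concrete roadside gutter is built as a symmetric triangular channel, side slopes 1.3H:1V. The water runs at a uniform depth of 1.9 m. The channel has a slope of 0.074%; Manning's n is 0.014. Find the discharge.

Q = 7.55 m³/s

For a triangular section with side slope z = 1.3: A = zy² = 1.3×1.9² = 4.693 m²; P = 2y√(1+z²) = 2×1.9×1.64 = 6.232 m.
Hydraulic radius R = A/P = 4.693/6.232 = 0.753 m.
Manning's equation: Q = (1/n) A R^(2/3) S^(1/2) = (1/0.014) × 4.693 × 0.753^(2/3) × 0.00074^(1/2) = 7.55 m³/s.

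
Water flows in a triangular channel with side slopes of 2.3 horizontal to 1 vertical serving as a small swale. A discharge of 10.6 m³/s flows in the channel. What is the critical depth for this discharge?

y_c = 1.34 m

At critical depth, Q² T / (g A³) = 1, i.e. A³/T = Q²/g = 10.6²/9.81 = 11.45.
Trying y = 1 m: A³/T = 2.645 — low.
Trying y = 1.68 m: A³/T = 35.4 — high.
Trying y = 1.34 m: A³/T = 11.43 — ≈ 11.45.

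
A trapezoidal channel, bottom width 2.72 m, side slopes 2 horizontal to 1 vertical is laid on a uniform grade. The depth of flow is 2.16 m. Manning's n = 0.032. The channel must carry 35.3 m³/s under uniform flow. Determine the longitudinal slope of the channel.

With bottom width b = 2.72 m and side slope z = 2: A = (b + zy)y = (2.72 + 2×2.16)×2.16 = 15.21 m²; P = b + 2y√(1+z²) = 2.72 + 2×2.16×2.236 = 12.38 m.
Hydraulic radius R = A/P = 15.21/12.38 = 1.228 m.
From Manning's equation, S = [nQ / (1 A R^(2/3))]² = [0.032 × 35.3 / (1 × 15.21 × 1.228^(2/3))]² = 0.00419.

S = 0.00419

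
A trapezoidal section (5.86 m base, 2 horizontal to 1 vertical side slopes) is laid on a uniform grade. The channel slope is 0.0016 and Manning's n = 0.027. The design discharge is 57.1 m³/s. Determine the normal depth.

Manning's equation rearranged: A R^(2/3) = nQ / (1·√S) = 0.027 × 57.1 / (√0.0016) = 38.54.
Trying y = 1.84 m: A R^(2/3) = 20.32 — too small.
Trying y = 3.15 m: A R^(2/3) = 59.18 — too large.
Trying y = 2.55 m: A R^(2/3) = 38.53 — ≈ 38.54.

y_n = 2.55 m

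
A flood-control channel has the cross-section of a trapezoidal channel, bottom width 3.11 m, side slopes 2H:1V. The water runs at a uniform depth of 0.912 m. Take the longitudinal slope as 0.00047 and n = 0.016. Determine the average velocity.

With bottom width b = 3.11 m and side slope z = 2: A = (b + zy)y = (3.11 + 2×0.912)×0.912 = 4.5 m²; P = b + 2y√(1+z²) = 3.11 + 2×0.912×2.236 = 7.189 m.
Hydraulic radius R = A/P = 4.5/7.189 = 0.626 m.
From Manning's equation, V = (1/n) R^(2/3) S^(1/2) = (1/0.016) × 0.626^(2/3) × 0.00047^(1/2) = 0.992 m/s.

V = 0.992 m/s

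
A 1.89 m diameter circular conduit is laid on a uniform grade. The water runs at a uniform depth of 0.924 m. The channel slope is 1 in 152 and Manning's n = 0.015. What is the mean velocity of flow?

For a circular section of diameter D = 1.89 m at depth y = 0.924 m, the central angle is θ = 2 arccos(1 − 2y/D) = 3.097 rad. Then A = (D²/8)(θ − sin θ) = 1.363 m² and P = Dθ/2 = 2.927 m.
Hydraulic radius R = A/P = 1.363/2.927 = 0.4657 m.
From Manning's equation, V = (1/n) R^(2/3) S^(1/2) = (1/0.015) × 0.4657^(2/3) × 0.006579^(1/2) = 3.25 m/s.

V = 3.25 m/s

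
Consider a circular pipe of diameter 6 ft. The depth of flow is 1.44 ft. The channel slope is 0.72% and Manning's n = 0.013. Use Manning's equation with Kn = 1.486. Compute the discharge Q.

For a circular section of diameter D = 6 ft at depth y = 1.44 ft, the central angle is θ = 2 arccos(1 − 2y/D) = 2.048 rad. Then A = (D²/8)(θ − sin θ) = 5.218 ft² and P = Dθ/2 = 6.144 ft.
Hydraulic radius R = A/P = 5.218/6.144 = 0.8493 ft.
Manning's equation: Q = (1.486/n) A R^(2/3) S^(1/2) = (1.486/0.013) × 5.218 × 0.8493^(2/3) × 0.0072^(1/2) = 45.4 ft³/s.

Q = 45.4 ft³/s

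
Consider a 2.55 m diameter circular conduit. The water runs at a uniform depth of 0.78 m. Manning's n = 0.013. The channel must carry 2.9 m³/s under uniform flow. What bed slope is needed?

S = 0.0024

For a circular section of diameter D = 2.55 m at depth y = 0.78 m, the central angle is θ = 2 arccos(1 − 2y/D) = 2.344 rad. Then A = (D²/8)(θ − sin θ) = 1.324 m² and P = Dθ/2 = 2.989 m.
Hydraulic radius R = A/P = 1.324/2.989 = 0.4429 m.
From Manning's equation, S = [nQ / (1 A R^(2/3))]² = [0.013 × 2.9 / (1 × 1.324 × 0.4429^(2/3))]² = 0.0024.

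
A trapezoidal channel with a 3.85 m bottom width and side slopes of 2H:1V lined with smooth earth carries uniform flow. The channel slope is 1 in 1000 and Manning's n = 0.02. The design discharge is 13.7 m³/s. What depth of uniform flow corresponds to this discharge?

y_n = 1.39 m

Manning's equation rearranged: A R^(2/3) = nQ / (1·√S) = 0.02 × 13.7 / (√0.001) = 8.665.
Trying y = 1 m: A R^(2/3) = 4.625 — low.
Trying y = 1.68 m: A R^(2/3) = 12.64 — high.
Trying y = 1.39 m: A R^(2/3) = 8.689 — matches.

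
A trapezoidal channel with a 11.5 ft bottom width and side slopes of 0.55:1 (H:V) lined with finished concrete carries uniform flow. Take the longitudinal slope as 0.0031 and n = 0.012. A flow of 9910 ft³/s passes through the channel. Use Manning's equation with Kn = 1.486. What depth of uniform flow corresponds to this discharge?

Manning's equation rearranged: A R^(2/3) = nQ / (1.486·√S) = 0.012 × 9910 / (1.486 × √0.0031) = 1437.
At y = 12.7 ft: A R^(2/3) = 757.7 — short.
At y = 17.9 ft: A R^(2/3) = 1437 — close enough.

y_n = 17.9 ft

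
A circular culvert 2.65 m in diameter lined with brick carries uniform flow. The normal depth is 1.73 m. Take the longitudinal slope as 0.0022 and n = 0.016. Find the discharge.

For a circular section of diameter D = 2.65 m at depth y = 1.73 m, the central angle is θ = 2 arccos(1 − 2y/D) = 3.763 rad. Then A = (D²/8)(θ − sin θ) = 3.814 m² and P = Dθ/2 = 4.986 m.
Hydraulic radius R = A/P = 3.814/4.986 = 0.765 m.
Manning's equation: Q = (1/n) A R^(2/3) S^(1/2) = (1/0.016) × 3.814 × 0.765^(2/3) × 0.0022^(1/2) = 9.35 m³/s.

Q = 9.35 m³/s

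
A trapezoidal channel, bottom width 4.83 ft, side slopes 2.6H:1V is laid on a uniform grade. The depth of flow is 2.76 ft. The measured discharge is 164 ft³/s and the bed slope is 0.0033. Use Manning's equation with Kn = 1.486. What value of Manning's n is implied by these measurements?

With bottom width b = 4.83 ft and side slope z = 2.6: A = (b + zy)y = (4.83 + 2.6×2.76)×2.76 = 33.14 ft²; P = b + 2y√(1+z²) = 4.83 + 2×2.76×2.786 = 20.21 ft.
Hydraulic radius R = A/P = 33.14/20.21 = 1.64 ft.
Rearranging Manning's equation: n = (1.486/Q) A R^(2/3) S^(1/2) = (1.486/164) × 33.14 × 1.64^(2/3) × √0.0033 = 0.024.

n = 0.024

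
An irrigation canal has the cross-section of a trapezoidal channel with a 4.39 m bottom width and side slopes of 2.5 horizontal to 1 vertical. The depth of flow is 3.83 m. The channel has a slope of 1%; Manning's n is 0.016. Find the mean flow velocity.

With bottom width b = 4.39 m and side slope z = 2.5: A = (b + zy)y = (4.39 + 2.5×3.83)×3.83 = 53.49 m²; P = b + 2y√(1+z²) = 4.39 + 2×3.83×2.693 = 25.02 m.
Hydraulic radius R = A/P = 53.49/25.02 = 2.138 m.
From Manning's equation, V = (1/n) R^(2/3) S^(1/2) = (1/0.016) × 2.138^(2/3) × 0.01^(1/2) = 10.4 m/s.

V = 10.4 m/s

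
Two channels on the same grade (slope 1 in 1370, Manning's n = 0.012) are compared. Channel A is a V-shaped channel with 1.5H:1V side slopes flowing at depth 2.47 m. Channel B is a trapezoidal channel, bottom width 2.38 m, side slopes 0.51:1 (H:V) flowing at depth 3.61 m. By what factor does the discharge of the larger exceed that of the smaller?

Channel A: For a triangular section with side slope z = 1.5: A = zy² = 1.5×2.47² = 9.151 m²; P = 2y√(1+z²) = 2×2.47×1.803 = 8.906 m. Hydraulic radius R = A/P = 9.151/8.906 = 1.028 m. Q_A = (1/0.012)·9.151·1.028^(2/3)·√0.0007299 = 20.98 m³/s.
Channel B: With bottom width b = 2.38 m and side slope z = 0.51: A = (b + zy)y = (2.38 + 0.51×3.61)×3.61 = 15.24 m²; P = b + 2y√(1+z²) = 2.38 + 2×3.61×1.123 = 10.48 m. Hydraulic radius R = A/P = 15.24/10.48 = 1.453 m. Q_B = (1/0.012)·15.24·1.453^(2/3)·√0.0007299 = 44.02 m³/s.
The larger discharge is 44.02 m³/s and the smaller is 20.98 m³/s; the ratio is 2.1.

2.1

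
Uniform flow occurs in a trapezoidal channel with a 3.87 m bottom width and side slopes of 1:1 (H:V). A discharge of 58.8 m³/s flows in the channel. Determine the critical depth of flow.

y_c = 2.33 m

At critical depth, Q² T / (g A³) = 1, i.e. A³/T = Q²/g = 58.8²/9.81 = 352.4.
Trying y = 2.04 m: A³/T = 220.4 — low.
Trying y = 2.53 m: A³/T = 475.4 — high.
Trying y = 2.33 m: A³/T = 353.4 — matches.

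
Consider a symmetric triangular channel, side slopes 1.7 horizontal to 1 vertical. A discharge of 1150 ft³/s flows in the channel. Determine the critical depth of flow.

y_c = 7.78 ft

At critical depth, Q² T / (g A³) = 1, i.e. A³/T = Q²/g = 1150²/32.2 = 41070.
At y = 5.67 ft: A³/T = 8468 — short.
At y = 8.74 ft: A³/T = 73690 — over.
At y = 7.78 ft: A³/T = 41190 — close enough.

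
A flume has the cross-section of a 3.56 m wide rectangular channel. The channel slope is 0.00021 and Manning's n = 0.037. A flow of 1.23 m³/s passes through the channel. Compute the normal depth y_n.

Manning's equation rearranged: A R^(2/3) = nQ / (1·√S) = 0.037 × 1.23 / (√0.00021) = 3.14.
At y = 1.41 m: A R^(2/3) = 4.278 — high.
At y = 0.805 m: A R^(2/3) = 1.934 — low.
At y = 1.13 m: A R^(2/3) = 3.145 — close enough.

y_n = 1.13 m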